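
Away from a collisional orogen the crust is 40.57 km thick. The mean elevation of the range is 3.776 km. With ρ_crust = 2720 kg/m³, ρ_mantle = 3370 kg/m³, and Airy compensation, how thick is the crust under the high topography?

Root depth r = h ρ_c / (ρ_m − ρ_c) = 3.776 km × 2720 / 650 = 15.8 km.
Total thickness = T + h + r = 40.57 km + 3.776 km + 15.8 km = 60.1 km.

60.1 km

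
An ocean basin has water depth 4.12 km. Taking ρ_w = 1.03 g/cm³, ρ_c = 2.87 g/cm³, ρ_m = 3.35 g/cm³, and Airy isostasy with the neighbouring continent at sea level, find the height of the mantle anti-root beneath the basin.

15.8 km

Isostatic balance requires: replacing crust with seawater at the top is compensated by replacing crust with mantle at the base: d (ρ_c − ρ_w) = a (ρ_m − ρ_c).
a = d (ρ_c − ρ_w)/(ρ_m − ρ_c) = 4.12 km × 1.84/0.48 = 15.8 km.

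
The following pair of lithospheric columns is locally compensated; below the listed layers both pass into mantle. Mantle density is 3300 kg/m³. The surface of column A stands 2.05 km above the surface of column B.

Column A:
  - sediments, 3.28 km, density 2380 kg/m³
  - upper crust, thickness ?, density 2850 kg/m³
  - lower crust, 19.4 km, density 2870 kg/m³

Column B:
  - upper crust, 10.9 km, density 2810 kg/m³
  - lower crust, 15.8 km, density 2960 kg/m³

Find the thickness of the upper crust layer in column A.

Take the compensation level at the base of the deeper column (depth z_c below the surface of column A) and equate Σ ρ_i t_i down to z_c; mantle fills any gap and the z_c terms cancel.
Column A: 3.28×2380 + x×2850 + 19.4×2870 + (z_c − 22.68 − x)×3300
Column B: 2.05×0 + 10.9×2810 + 15.8×2960 + (z_c − 2.05 − 26.7)×3300
The z_c×3300 term appears on both sides and cancels. Collect the known terms of each column as K = Σ(ρt)_known − 3300 × (depth of known layers): K_A = 63484.4 − 3300×22.68 = −11359.6; K_B = 77397 − 3300×(2.05 + 26.7) = −17478.
Balance: K_A − x×(3300 − 2850) = K_B, so x = (K_A − K_B)/(3300 − 2850) = 6118.4/450 = 13.6 km.

13.6 km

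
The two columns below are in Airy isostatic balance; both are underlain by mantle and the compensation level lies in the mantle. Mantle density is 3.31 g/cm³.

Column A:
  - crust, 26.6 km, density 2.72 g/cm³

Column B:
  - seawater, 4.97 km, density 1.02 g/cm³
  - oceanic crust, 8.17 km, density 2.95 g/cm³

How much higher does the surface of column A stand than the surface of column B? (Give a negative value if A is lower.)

0.414 km

For any compensation level in the mantle, the mantle terms cancel and isostasy reduces to e = (Σt_A − Σt_B) − (Σ(ρt)_A − Σ(ρt)_B) / ρ_m.
Σt_A = 26.6 km; Σt_B = 13.14 km; Σ(ρt)_A = 72.352; Σ(ρt)_B = 29.1709 (in km·g/cm³).
e = (26.6 − 13.14) − (72.352 − 29.1709) / 3.31 = 0.414 km.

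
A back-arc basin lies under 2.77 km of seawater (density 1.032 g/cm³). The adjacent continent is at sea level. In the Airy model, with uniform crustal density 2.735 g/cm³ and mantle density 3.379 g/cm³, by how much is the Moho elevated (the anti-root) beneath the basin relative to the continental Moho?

Equating mass per unit area of the two columns: replacing crust with seawater at the top is compensated by replacing crust with mantle at the base: d (ρ_c − ρ_w) = a (ρ_m − ρ_c).
a = d (ρ_c − ρ_w)/(ρ_m − ρ_c) = 2.77 km × 1.703/0.644 = 7.33 km.

7.33 km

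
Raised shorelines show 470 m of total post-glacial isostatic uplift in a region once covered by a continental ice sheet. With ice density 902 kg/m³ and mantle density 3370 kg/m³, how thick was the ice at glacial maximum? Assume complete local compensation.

1760 m

u = t ρ_ice/ρ_m → t = u ρ_m/ρ_ice = 470 m × 3370/902 = 1760 m.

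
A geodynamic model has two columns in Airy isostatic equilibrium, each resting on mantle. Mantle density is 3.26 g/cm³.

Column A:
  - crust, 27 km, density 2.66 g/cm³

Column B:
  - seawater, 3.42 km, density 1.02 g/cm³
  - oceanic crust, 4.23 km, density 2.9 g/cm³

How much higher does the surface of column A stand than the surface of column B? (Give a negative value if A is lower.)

2.15 km

For any compensation level in the mantle, the mantle terms cancel and isostasy reduces to e = (Σt_A − Σt_B) − (Σ(ρt)_A − Σ(ρt)_B) / ρ_m.
Σt_A = 27 km; Σt_B = 7.65 km; Σ(ρt)_A = 71.82; Σ(ρt)_B = 15.7554 (in km·g/cm³).
e = (27 − 7.65) − (71.82 − 15.7554) / 3.26 = 2.15 km.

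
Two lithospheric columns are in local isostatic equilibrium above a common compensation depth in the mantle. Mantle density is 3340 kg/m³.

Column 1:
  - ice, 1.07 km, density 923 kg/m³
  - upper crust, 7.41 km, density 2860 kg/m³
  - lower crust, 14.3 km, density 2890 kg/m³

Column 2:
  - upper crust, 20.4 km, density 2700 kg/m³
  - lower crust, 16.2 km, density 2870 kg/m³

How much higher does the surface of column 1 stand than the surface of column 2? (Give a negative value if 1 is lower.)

For any compensation level in the mantle, the mantle terms cancel and isostasy reduces to e = (Σt_1 − Σt_2) − (Σ(ρt)_1 − Σ(ρt)_2) / ρ_m.
Σt_1 = 22.78 km; Σt_2 = 36.6 km; Σ(ρt)_1 = 63507.21; Σ(ρt)_2 = 101574 (in km·kg/m³).
e = (22.78 − 36.6) − (63507.21 − 101574) / 3340 = −2.42 km.

−2.42 km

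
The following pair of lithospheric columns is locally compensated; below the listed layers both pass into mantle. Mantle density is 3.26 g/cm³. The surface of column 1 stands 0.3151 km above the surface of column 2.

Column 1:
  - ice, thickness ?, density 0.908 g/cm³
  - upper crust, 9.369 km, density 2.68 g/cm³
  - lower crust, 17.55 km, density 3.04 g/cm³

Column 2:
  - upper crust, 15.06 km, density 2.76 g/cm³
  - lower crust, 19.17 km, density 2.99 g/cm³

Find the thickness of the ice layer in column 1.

Take the compensation level at the base of the deeper column (depth z_c below the surface of column 1) and equate Σ ρ_i t_i down to z_c; mantle fills any gap and the z_c terms cancel.
Column 1: x×0.908 + 9.369×2.68 + 17.55×3.04 + (z_c − 26.919 − x)×3.26
Column 2: 0.3151×0 + 15.06×2.76 + 19.17×2.99 + (z_c − 0.3151 − 34.23)×3.26
The z_c×3.26 term appears on both sides and cancels. Collect the known terms of each column as K = Σ(ρt)_known − 3.26 × (depth of known layers): K_1 = 78.46092 − 3.26×26.919 = −9.29502; K_2 = 98.8839 − 3.26×(0.3151 + 34.23) = −13.733126.
Balance: K_1 − x×(3.26 − 0.908) = K_2, so x = (K_1 − K_2)/(3.26 − 0.908) = 4.43811/2.352 = 1.89 km.

1.89 km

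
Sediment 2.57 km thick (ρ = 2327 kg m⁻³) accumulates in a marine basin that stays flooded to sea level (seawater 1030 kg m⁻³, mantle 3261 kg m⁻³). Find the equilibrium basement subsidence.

1.49 km

Submarine loading: the sediment displaces seawater, and the subsidence is in turn flooded, so s (ρ_m − ρ_w) = t (ρ_sed − ρ_w).
s = 2.57 km × (2327 − 1030) / (3261 − 1030) = 1.49 km.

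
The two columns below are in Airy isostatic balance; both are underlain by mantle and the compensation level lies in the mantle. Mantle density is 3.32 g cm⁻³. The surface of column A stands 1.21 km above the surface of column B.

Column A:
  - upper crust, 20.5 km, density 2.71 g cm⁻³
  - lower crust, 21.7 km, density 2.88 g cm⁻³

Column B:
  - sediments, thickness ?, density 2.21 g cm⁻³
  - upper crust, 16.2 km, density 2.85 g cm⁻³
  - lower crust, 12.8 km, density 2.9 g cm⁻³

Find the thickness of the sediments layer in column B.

4.55 km

Take the compensation level at the base of the deeper column (depth z_c below the surface of column A) and equate Σ ρ_i t_i down to z_c; mantle fills any gap and the z_c terms cancel.
Column A: 20.5×2.71 + 21.7×2.88 + (z_c − 42.2)×3.32
Column B: 1.21×0 + x×2.21 + 16.2×2.85 + 12.8×2.9 + (z_c − 1.21 − 29 − x)×3.32
The z_c×3.32 term appears on both sides and cancels. Collect the known terms of each column as K = Σ(ρt)_known − 3.32 × (depth of known layers): K_A = 118.051 − 3.32×42.2 = −22.053; K_B = 83.29 − 3.32×(1.21 + 29) = −17.0072.
Balance: K_A = K_B − x×(3.32 − 2.21), so x = (K_B − K_A)/(3.32 − 2.21) = 5.0458/1.11 = 4.55 km.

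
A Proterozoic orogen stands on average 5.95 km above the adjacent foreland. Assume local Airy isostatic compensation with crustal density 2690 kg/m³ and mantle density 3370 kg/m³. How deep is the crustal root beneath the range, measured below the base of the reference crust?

Balancing pressure at the compensation depth: the weight of the topography is balanced by the buoyancy of the root, ρ_c h = (ρ_m − ρ_c) r.
r = h · ρ_c / (ρ_m − ρ_c) = 5.95 km × 2690 / (3370 − 2690) = 23.5 km.

23.5 km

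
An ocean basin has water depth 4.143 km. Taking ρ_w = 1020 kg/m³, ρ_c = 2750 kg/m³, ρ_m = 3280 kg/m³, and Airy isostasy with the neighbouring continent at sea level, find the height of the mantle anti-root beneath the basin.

13.5 km

Balancing pressure at the compensation depth: replacing crust with seawater at the top is compensated by replacing crust with mantle at the base: d (ρ_c − ρ_w) = a (ρ_m − ρ_c).
a = d (ρ_c − ρ_w)/(ρ_m − ρ_c) = 4.143 km × 1730/530 = 13.5 km.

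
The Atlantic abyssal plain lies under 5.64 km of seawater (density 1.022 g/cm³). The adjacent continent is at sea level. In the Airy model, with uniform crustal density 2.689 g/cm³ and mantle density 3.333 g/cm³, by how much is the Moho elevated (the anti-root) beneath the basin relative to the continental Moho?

By Archimedes' principle applied to the lithosphere: replacing crust with seawater at the top is compensated by replacing crust with mantle at the base: d (ρ_c − ρ_w) = a (ρ_m − ρ_c).
a = d (ρ_c − ρ_w)/(ρ_m − ρ_c) = 5.64 km × 1.667/0.644 = 14.6 km.

14.6 km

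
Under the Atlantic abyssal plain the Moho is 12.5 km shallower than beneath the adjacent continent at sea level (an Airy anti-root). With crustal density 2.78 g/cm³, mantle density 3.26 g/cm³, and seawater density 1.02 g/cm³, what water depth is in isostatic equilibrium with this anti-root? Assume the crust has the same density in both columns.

3.41 km

Replacing a thickness d of crust by seawater at the top must be balanced by replacing crust with mantle at the base: d (ρ_c − ρ_w) = a (ρ_m − ρ_c).
d = a (ρ_m − ρ_c)/(ρ_c − ρ_w) = 12.5 km × 0.48/1.76 = 3.41 km.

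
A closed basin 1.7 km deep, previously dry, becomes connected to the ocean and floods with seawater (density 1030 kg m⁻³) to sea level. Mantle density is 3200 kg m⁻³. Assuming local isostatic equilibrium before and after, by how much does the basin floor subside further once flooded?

After flooding the water column is d + s deep. Its weight must equal the weight of mantle displaced by the extra subsidence s: (d + s) ρ_w = s ρ_m.
s = d ρ_w / (ρ_m − ρ_w) = 1.7 km × 1030/(3200 − 1030) = 0.807 km.

0.807 km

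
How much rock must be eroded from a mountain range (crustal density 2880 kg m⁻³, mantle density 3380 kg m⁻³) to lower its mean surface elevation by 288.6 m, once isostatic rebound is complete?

1950 m

Net drop Δ = e − u = e − e ρ_c/ρ_m = e (ρ_m − ρ_c)/ρ_m.
e = Δ ρ_m/(ρ_m − ρ_c) = 288.6 m × 3380/500 = 1950 m.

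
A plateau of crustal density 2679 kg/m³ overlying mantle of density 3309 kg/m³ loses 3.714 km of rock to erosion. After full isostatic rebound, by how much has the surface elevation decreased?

0.707 km

Rebound u = e ρ_c/ρ_m = 3.714 km × 2679/3309 = 3.007 km.
Net surface drop = e − u = 3.714 km − 3.007 km = e (ρ_m − ρ_c)/ρ_m = 0.707 km.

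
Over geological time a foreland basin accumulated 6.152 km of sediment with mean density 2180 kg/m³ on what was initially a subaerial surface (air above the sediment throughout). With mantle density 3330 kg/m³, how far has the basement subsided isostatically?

4.03 km

Subaerial load: s = t ρ_sed / ρ_m = 6.152 km × 2180/3330 = 4.03 km.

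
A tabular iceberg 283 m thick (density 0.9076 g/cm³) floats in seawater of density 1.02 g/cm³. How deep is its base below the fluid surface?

252 m

Draft d = t ρ_obj/ρ_fluid = 283 m × 0.9076/1.02 = 252 m.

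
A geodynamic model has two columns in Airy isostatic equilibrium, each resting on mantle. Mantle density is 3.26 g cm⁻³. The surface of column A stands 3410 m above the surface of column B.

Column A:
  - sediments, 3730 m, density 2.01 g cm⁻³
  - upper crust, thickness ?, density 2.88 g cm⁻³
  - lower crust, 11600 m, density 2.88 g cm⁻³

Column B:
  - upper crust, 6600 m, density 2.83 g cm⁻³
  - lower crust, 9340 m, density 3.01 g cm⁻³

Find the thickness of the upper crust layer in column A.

Take the compensation level at the base of the deeper column (depth z_c below the surface of column A) and equate Σ ρ_i t_i down to z_c; mantle fills any gap and the z_c terms cancel.
Column A: 3730×2.01 + x×2.88 + 11600×2.88 + (z_c − 15330 − x)×3.26
Column B: 3410×0 + 6600×2.83 + 9340×3.01 + (z_c − 3410 − 15940)×3.26
The z_c×3.26 term appears on both sides and cancels. Collect the known terms of each column as K = Σ(ρt)_known − 3.26 × (depth of known layers): K_A = 40905.3 − 3.26×15330 = −9070.5; K_B = 46791.4 − 3.26×(3410 + 15940) = −16289.6.
Balance: K_A − x×(3.26 − 2.88) = K_B, so x = (K_A − K_B)/(3.26 − 2.88) = 7219.1/0.38 = 19000 m.

19000 m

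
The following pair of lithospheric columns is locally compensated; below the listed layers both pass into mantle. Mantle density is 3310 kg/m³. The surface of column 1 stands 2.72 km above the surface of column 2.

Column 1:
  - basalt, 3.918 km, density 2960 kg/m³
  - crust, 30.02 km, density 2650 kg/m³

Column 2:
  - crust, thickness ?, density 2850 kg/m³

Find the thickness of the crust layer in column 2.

Take the compensation level at the base of the deeper column (depth z_c below the surface of column 1) and equate Σ ρ_i t_i down to z_c; mantle fills any gap and the z_c terms cancel.
Column 1: 3.918×2960 + 30.02×2650 + (z_c − 33.938)×3310
Column 2: 2.72×0 + x×2850 + (z_c − 2.72 − 0 − x)×3310
The z_c×3310 term appears on both sides and cancels. Collect the known terms of each column as K = Σ(ρt)_known − 3310 × (depth of known layers): K_1 = 91150.28 − 3310×33.938 = −21184.5; K_2 = 0 − 3310×(2.72 + 0) = −9003.2.
Balance: K_1 = K_2 − x×(3310 − 2850), so x = (K_2 − K_1)/(3310 − 2850) = 12181.3/460 = 26.5 km.

26.5 km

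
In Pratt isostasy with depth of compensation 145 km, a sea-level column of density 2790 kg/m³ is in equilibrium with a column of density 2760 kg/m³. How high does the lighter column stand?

1.58 km

ρ_ref D = ρ (D + h) → h = D (ρ_ref − ρ)/ρ.
h = 145 km × (2790 − 2760)/2760 = 1.58 km.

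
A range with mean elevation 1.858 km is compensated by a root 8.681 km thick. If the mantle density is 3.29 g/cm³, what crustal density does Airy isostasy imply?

ρ_c h = (ρ_m − ρ_c) r → ρ_c (h + r) = ρ_m r → ρ_c = ρ_m r / (h + r).
ρ_c = 3.29 × 8.681 km / (1.858 km + 8.681 km) = 2.71 g/cm³.

2.71 g/cm³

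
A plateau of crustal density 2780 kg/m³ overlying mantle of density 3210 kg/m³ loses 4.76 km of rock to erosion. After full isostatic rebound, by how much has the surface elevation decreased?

0.638 km

Rebound u = e ρ_c/ρ_m = 4.76 km × 2780/3210 = 4.122 km.
Net surface drop = e − u = 4.76 km − 4.122 km = e (ρ_m − ρ_c)/ρ_m = 0.638 km.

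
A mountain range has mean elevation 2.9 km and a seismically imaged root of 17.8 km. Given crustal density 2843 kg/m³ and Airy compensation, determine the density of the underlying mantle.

3310 kg/m³

Airy balance: ρ_c h = (ρ_m − ρ_c) r → ρ_m = ρ_c (1 + h/r).
ρ_m = 2843 × (1 + 2.9 km/17.8 km) = 3310 kg/m³.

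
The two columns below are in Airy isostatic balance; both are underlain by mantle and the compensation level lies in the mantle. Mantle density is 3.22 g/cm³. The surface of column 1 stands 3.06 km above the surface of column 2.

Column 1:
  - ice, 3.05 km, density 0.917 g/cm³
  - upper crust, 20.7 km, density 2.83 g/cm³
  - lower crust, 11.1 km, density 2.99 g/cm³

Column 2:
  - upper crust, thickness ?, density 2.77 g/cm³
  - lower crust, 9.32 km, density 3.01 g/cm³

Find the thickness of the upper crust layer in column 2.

13 km

Take the compensation level at the base of the deeper column (depth z_c below the surface of column 1) and equate Σ ρ_i t_i down to z_c; mantle fills any gap and the z_c terms cancel.
Column 1: 3.05×0.917 + 20.7×2.83 + 11.1×2.99 + (z_c − 34.85)×3.22
Column 2: 3.06×0 + x×2.77 + 9.32×3.01 + (z_c − 3.06 − 9.32 − x)×3.22
The z_c×3.22 term appears on both sides and cancels. Collect the known terms of each column as K = Σ(ρt)_known − 3.22 × (depth of known layers): K_1 = 94.56685 − 3.22×34.85 = −17.65015; K_2 = 28.0532 − 3.22×(3.06 + 9.32) = −11.8104.
Balance: K_1 = K_2 − x×(3.22 − 2.77), so x = (K_2 − K_1)/(3.22 − 2.77) = 5.83975/0.45 = 13 km.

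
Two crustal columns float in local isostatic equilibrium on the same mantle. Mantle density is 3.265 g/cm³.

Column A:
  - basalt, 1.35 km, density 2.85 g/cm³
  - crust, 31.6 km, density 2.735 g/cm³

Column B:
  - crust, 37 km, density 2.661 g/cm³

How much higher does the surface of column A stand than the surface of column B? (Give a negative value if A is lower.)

−1.54 km

For any compensation level in the mantle, the mantle terms cancel and isostasy reduces to e = (Σt_A − Σt_B) − (Σ(ρt)_A − Σ(ρt)_B) / ρ_m.
Σt_A = 32.95 km; Σt_B = 37 km; Σ(ρt)_A = 90.2735; Σ(ρt)_B = 98.457 (in km·g/cm³).
e = (32.95 − 37) − (90.2735 − 98.457) / 3.265 = −1.54 km.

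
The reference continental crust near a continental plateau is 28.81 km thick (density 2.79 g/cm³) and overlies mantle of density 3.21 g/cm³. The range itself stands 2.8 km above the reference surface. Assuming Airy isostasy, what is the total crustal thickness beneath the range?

50.2 km

Root depth r = h ρ_c / (ρ_m − ρ_c) = 2.8 km × 2.79 / 0.42 = 18.6 km.
Total thickness = T + h + r = 28.81 km + 2.8 km + 18.6 km = 50.2 km.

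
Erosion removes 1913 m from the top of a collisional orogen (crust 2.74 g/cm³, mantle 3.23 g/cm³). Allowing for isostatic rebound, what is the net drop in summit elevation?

Rebound u = e ρ_c/ρ_m = 1913 m × 2.74/3.23 = 1623 m.
Net surface drop = e − u = 1913 m − 1623 m = e (ρ_m − ρ_c)/ρ_m = 290 m.

290 m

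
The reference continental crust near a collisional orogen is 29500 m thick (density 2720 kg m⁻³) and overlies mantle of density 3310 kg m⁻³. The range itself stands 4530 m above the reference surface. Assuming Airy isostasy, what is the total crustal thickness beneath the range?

54900 m

Root depth r = h ρ_c / (ρ_m − ρ_c) = 4530 m × 2720 / 590 = 20880 m.
Total thickness = T + h + r = 29500 m + 4530 m + 20880 m = 54900 m.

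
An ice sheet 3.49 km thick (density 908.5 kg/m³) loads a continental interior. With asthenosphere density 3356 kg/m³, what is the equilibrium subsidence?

By Archimedes' principle applied to the lithosphere: the ice load ρ_ice t is balanced by mantle displaced below, ρ_m s.
s = t ρ_ice / ρ_m = 3.49 km × 908.5/3356 = 0.945 km.

0.945 km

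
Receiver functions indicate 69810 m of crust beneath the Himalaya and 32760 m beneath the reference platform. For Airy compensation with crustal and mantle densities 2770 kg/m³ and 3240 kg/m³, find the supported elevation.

5370 m

Excess crust Δ = 69810 m − 32760 m = 37050 m, split between elevation h and root r with h + r = Δ.
Airy balance ρ_c h = (ρ_m − ρ_c) r gives r = h ρ_c/(ρ_m − ρ_c), so h (1 + ρ_c/(ρ_m − ρ_c)) = Δ, i.e. h = Δ (ρ_m − ρ_c)/ρ_m.
h = 37050 m × 470/3240 = 5370 m.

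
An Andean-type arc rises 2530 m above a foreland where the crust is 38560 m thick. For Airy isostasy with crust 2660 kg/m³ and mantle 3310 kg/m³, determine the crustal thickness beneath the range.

51400 m

Root depth r = h ρ_c / (ρ_m − ρ_c) = 2530 m × 2660 / 650 = 10350 m.
Total thickness = T + h + r = 38560 m + 2530 m + 10350 m = 51400 m.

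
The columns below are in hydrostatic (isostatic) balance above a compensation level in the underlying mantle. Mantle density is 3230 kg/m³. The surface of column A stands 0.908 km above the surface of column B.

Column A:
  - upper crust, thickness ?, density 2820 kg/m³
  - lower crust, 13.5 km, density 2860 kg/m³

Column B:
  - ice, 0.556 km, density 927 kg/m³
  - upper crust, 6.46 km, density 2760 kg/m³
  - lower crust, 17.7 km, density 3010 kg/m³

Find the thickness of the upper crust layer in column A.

Take the compensation level at the base of the deeper column (depth z_c below the surface of column A) and equate Σ ρ_i t_i down to z_c; mantle fills any gap and the z_c terms cancel.
Column A: x×2820 + 13.5×2860 + (z_c − 13.5 − x)×3230
Column B: 0.908×0 + 0.556×927 + 6.46×2760 + 17.7×3010 + (z_c − 0.908 − 24.716)×3230
The z_c×3230 term appears on both sides and cancels. Collect the known terms of each column as K = Σ(ρt)_known − 3230 × (depth of known layers): K_A = 38610 − 3230×13.5 = −4995; K_B = 71622.012 − 3230×(0.908 + 24.716) = −11143.508.
Balance: K_A − x×(3230 − 2820) = K_B, so x = (K_A − K_B)/(3230 − 2820) = 6148.51/410 = 15 km.

15 km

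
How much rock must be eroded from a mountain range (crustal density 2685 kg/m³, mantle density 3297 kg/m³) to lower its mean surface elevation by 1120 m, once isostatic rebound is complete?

Net drop Δ = e − u = e − e ρ_c/ρ_m = e (ρ_m − ρ_c)/ρ_m.
e = Δ ρ_m/(ρ_m − ρ_c) = 1120 m × 3297/612 = 6030 m.

6030 m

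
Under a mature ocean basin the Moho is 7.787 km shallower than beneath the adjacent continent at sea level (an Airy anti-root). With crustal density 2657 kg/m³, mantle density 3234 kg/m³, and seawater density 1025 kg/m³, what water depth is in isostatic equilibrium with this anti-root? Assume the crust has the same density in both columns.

2.75 km

Replacing a thickness d of crust by seawater at the top must be balanced by replacing crust with mantle at the base: d (ρ_c − ρ_w) = a (ρ_m − ρ_c).
d = a (ρ_m − ρ_c)/(ρ_c − ρ_w) = 7.787 km × 577/1632 = 2.75 km.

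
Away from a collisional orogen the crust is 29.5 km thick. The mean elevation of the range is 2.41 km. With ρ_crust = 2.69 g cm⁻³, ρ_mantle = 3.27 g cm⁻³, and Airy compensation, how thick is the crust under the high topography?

Root depth r = h ρ_c / (ρ_m − ρ_c) = 2.41 km × 2.69 / 0.58 = 11.18 km.
Total thickness = T + h + r = 29.5 km + 2.41 km + 11.18 km = 43.1 km.

43.1 km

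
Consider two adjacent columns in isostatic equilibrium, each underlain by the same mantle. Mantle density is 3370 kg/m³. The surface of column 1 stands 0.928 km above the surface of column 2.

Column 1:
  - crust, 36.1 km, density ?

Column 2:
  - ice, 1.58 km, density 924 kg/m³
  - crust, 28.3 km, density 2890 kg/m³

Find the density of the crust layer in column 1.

Take the compensation level at the base of the deeper column (depth z_c below the surface of column 1) and equate Σ ρ_i t_i down to z_c; mantle fills any gap and the z_c terms cancel.
Column 1: 36.1×ρ + (z_c − 36.1)×3370
Column 2: 0.928×0 + 1.58×924 + 28.3×2890 + (z_c − 0.928 − 29.88)×3370
The z_c×3370 term appears on both sides and cancels. Collect the known terms of each column as K = Σ(ρt)_known − 3370 × (depth of known layers): K_1 = 0 − 3370×36.1 = −121657; K_2 = 83246.92 − 3370×(0.928 + 29.88) = −20576.04.
Balance: K_1 + 36.1×ρ = K_2, so ρ = (K_2 − K_1)/36.1 = 101081/36.1 = 2800 kg/m³.

2800 kg/m³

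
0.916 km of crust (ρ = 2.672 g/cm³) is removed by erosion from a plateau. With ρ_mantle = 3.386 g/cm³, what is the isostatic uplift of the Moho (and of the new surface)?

0.723 km

Unloading: uplift u = e ρ_c/ρ_m = 0.916 km × 2.672/3.386 = 0.723 km.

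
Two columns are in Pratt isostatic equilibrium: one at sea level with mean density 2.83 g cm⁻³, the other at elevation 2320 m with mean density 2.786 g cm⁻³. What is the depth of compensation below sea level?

ρ_ref D = ρ (D + h) → D (ρ_ref − ρ) = ρ h.
D = ρ h/(ρ_ref − ρ) = 2.786 × 2320 m/(2.83 − 2.786) = 147000 m.

147000 m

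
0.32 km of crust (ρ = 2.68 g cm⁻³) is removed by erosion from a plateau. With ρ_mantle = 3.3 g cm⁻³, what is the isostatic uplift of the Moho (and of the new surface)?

0.26 km

Unloading: uplift u = e ρ_c/ρ_m = 0.32 km × 2.68/3.3 = 0.26 km.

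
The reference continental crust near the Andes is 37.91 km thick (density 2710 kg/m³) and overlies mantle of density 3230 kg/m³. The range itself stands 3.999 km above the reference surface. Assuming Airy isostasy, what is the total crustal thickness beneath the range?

Root depth r = h ρ_c / (ρ_m − ρ_c) = 3.999 km × 2710 / 520 = 20.84 km.
Total thickness = T + h + r = 37.91 km + 3.999 km + 20.84 km = 62.7 km.

62.7 km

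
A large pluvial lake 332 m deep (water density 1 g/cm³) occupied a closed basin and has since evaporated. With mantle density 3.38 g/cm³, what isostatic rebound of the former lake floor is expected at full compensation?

u = d ρ_w/ρ_m = 332 m × 1/3.38 = 98.2 m.

98.2 m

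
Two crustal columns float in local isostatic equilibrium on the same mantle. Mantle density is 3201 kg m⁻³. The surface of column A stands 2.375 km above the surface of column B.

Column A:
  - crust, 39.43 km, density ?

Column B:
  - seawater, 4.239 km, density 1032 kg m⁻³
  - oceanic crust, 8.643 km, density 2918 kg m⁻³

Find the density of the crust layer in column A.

2710 kg m⁻³

Take the compensation level at the base of the deeper column (depth z_c below the surface of column A) and equate Σ ρ_i t_i down to z_c; mantle fills any gap and the z_c terms cancel.
Column A: 39.43×ρ + (z_c − 39.43)×3201
Column B: 2.375×0 + 4.239×1032 + 8.643×2918 + (z_c − 2.375 − 12.882)×3201
The z_c×3201 term appears on both sides and cancels. Collect the known terms of each column as K = Σ(ρt)_known − 3201 × (depth of known layers): K_A = 0 − 3201×39.43 = −126215.43; K_B = 29594.922 − 3201×(2.375 + 12.882) = −19242.735.
Balance: K_A + 39.43×ρ = K_B, so ρ = (K_B − K_A)/39.43 = 106973/39.43 = 2710 kg m⁻³.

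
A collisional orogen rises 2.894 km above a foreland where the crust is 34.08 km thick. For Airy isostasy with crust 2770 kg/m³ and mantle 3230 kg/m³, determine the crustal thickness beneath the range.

54.4 km

Root depth r = h ρ_c / (ρ_m − ρ_c) = 2.894 km × 2770 / 460 = 17.43 km.
Total thickness = T + h + r = 34.08 km + 2.894 km + 17.43 km = 54.4 km.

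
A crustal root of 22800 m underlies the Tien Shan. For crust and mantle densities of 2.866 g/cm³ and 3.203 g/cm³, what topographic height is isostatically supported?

2680 m

Equating mass per unit area of the two columns: ρ_c h = (ρ_m − ρ_c) r.
h = r (ρ_m − ρ_c) / ρ_c = 22800 m × (3.203 − 2.866) / 2.866 = 2680 m.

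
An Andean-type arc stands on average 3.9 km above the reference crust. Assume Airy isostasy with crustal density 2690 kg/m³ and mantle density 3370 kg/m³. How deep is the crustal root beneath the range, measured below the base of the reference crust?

For local isostatic compensation: the weight of the topography is balanced by the buoyancy of the root, ρ_c h = (ρ_m − ρ_c) r.
r = h · ρ_c / (ρ_m − ρ_c) = 3.9 km × 2690 / (3370 − 2690) = 15.4 km.

15.4 km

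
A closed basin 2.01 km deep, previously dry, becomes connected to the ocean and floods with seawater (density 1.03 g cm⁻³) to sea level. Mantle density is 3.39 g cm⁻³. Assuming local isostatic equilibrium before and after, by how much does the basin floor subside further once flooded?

0.877 km

After flooding the water column is d + s deep. Its weight must equal the weight of mantle displaced by the extra subsidence s: (d + s) ρ_w = s ρ_m.
s = d ρ_w / (ρ_m − ρ_w) = 2.01 km × 1.03/(3.39 − 1.03) = 0.877 km.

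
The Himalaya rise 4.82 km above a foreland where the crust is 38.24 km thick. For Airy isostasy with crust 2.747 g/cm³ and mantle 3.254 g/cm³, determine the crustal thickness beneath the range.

69.2 km

Root depth r = h ρ_c / (ρ_m − ρ_c) = 4.82 km × 2.747 / 0.507 = 26.12 km.
Total thickness = T + h + r = 38.24 km + 4.82 km + 26.12 km = 69.2 km.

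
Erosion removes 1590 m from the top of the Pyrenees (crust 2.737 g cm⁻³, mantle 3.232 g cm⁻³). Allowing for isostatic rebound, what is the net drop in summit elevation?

244 m

Rebound u = e ρ_c/ρ_m = 1590 m × 2.737/3.232 = 1346 m.
Net surface drop = e − u = 1590 m − 1346 m = e (ρ_m − ρ_c)/ρ_m = 244 m.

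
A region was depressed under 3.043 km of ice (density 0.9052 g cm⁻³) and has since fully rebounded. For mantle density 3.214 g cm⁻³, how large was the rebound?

Removing the load lets mantle flow back in; uplift u satisfies ρ_ice t = ρ_m u.
u = t ρ_ice/ρ_m = 3.043 km × 0.9052/3.214 = 0.857 km.

0.857 km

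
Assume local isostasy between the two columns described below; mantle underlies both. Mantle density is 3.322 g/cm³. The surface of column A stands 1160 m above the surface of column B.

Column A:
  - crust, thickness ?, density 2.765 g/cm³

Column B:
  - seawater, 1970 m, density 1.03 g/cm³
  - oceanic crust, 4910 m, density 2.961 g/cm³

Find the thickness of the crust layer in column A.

Take the compensation level at the base of the deeper column (depth z_c below the surface of column A) and equate Σ ρ_i t_i down to z_c; mantle fills any gap and the z_c terms cancel.
Column A: x×2.765 + (z_c − 0 − x)×3.322
Column B: 1160×0 + 1970×1.03 + 4910×2.961 + (z_c − 1160 − 6880)×3.322
The z_c×3.322 term appears on both sides and cancels. Collect the known terms of each column as K = Σ(ρt)_known − 3.322 × (depth of known layers): K_A = 0 − 3.322×0 = 0; K_B = 16567.61 − 3.322×(1160 + 6880) = −10141.27.
Balance: K_A − x×(3.322 − 2.765) = K_B, so x = (K_A − K_B)/(3.322 − 2.765) = 10141.3/0.557 = 18200 m.

18200 m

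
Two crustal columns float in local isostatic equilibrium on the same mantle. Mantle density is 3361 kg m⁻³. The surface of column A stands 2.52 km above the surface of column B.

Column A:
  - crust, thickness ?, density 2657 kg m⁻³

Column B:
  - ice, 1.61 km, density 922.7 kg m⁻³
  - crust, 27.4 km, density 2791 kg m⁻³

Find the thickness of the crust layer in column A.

39.8 km

Take the compensation level at the base of the deeper column (depth z_c below the surface of column A) and equate Σ ρ_i t_i down to z_c; mantle fills any gap and the z_c terms cancel.
Column A: x×2657 + (z_c − 0 − x)×3361
Column B: 2.52×0 + 1.61×922.7 + 27.4×2791 + (z_c − 2.52 − 29.01)×3361
The z_c×3361 term appears on both sides and cancels. Collect the known terms of each column as K = Σ(ρt)_known − 3361 × (depth of known layers): K_A = 0 − 3361×0 = 0; K_B = 77958.947 − 3361×(2.52 + 29.01) = −28013.383.
Balance: K_A − x×(3361 − 2657) = K_B, so x = (K_A − K_B)/(3361 − 2657) = 28013.4/704 = 39.8 km.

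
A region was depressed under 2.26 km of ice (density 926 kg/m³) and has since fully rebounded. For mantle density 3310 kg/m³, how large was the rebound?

Removing the load lets mantle flow back in; uplift u satisfies ρ_ice t = ρ_m u.
u = t ρ_ice/ρ_m = 2.26 km × 926/3310 = 0.632 km.

0.632 km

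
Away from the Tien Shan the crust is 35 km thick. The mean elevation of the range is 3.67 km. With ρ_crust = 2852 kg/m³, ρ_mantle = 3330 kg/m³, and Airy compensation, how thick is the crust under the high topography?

Root depth r = h ρ_c / (ρ_m − ρ_c) = 3.67 km × 2852 / 478 = 21.9 km.
Total thickness = T + h + r = 35 km + 3.67 km + 21.9 km = 60.6 km.

60.6 km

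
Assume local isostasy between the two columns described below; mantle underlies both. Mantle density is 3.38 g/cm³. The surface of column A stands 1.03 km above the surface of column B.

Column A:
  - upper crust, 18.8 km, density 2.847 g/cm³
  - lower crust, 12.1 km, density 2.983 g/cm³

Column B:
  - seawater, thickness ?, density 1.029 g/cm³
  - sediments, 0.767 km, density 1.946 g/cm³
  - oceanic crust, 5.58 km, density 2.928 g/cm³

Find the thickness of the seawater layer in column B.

Take the compensation level at the base of the deeper column (depth z_c below the surface of column A) and equate Σ ρ_i t_i down to z_c; mantle fills any gap and the z_c terms cancel.
Column A: 18.8×2.847 + 12.1×2.983 + (z_c − 30.9)×3.38
Column B: 1.03×0 + x×1.029 + 0.767×1.946 + 5.58×2.928 + (z_c − 1.03 − 6.347 − x)×3.38
The z_c×3.38 term appears on both sides and cancels. Collect the known terms of each column as K = Σ(ρt)_known − 3.38 × (depth of known layers): K_A = 89.6179 − 3.38×30.9 = −14.8241; K_B = 17.830822 − 3.38×(1.03 + 6.347) = −7.103438.
Balance: K_A = K_B − x×(3.38 − 1.029), so x = (K_B − K_A)/(3.38 − 1.029) = 7.72066/2.351 = 3.28 km.

3.28 km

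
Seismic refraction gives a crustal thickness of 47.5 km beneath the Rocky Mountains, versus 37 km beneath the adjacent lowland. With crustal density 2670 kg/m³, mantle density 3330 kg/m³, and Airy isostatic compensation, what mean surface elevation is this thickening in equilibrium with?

Excess crust Δ = 47.5 km − 37 km = 10.5 km, split between elevation h and root r with h + r = Δ.
Airy balance ρ_c h = (ρ_m − ρ_c) r gives r = h ρ_c/(ρ_m − ρ_c), so h (1 + ρ_c/(ρ_m − ρ_c)) = Δ, i.e. h = Δ (ρ_m − ρ_c)/ρ_m.
h = 10.5 km × 660/3330 = 2.08 km.

2.08 km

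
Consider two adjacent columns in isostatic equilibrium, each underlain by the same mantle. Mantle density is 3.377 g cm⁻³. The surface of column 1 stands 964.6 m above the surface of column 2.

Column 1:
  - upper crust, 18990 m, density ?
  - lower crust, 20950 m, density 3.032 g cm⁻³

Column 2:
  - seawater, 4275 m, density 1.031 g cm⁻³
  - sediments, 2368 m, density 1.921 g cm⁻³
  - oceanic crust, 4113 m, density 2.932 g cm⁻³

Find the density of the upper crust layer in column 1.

2.78 g cm⁻³

Take the compensation level at the base of the deeper column (depth z_c below the surface of column 1) and equate Σ ρ_i t_i down to z_c; mantle fills any gap and the z_c terms cancel.
Column 1: 18990×ρ + 20950×3.032 + (z_c − 39940)×3.377
Column 2: 964.6×0 + 4275×1.031 + 2368×1.921 + 4113×2.932 + (z_c − 964.6 − 10756)×3.377
The z_c×3.377 term appears on both sides and cancels. Collect the known terms of each column as K = Σ(ρt)_known − 3.377 × (depth of known layers): K_1 = 63520.4 − 3.377×39940 = −71356.98; K_2 = 21015.769 − 3.377×(964.6 + 10756) = −18564.6972.
Balance: K_1 + 18990×ρ = K_2, so ρ = (K_2 − K_1)/18990 = 52792.3/18990 = 2.78 g cm⁻³.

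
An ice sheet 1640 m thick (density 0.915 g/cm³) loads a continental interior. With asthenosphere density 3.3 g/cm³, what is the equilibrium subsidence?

455 m

For local isostatic compensation: the ice load ρ_ice t is balanced by mantle displaced below, ρ_m s.
s = t ρ_ice / ρ_m = 1640 m × 0.915/3.3 = 455 m.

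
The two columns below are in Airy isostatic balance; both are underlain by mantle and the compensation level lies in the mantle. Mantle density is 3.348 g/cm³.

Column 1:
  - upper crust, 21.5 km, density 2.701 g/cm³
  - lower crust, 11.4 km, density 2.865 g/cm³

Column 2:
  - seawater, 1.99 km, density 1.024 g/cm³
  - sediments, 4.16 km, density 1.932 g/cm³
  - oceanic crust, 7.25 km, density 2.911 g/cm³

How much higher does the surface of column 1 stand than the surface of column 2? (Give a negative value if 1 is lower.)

For any compensation level in the mantle, the mantle terms cancel and isostasy reduces to e = (Σt_1 − Σt_2) − (Σ(ρt)_1 − Σ(ρt)_2) / ρ_m.
Σt_1 = 32.9 km; Σt_2 = 13.4 km; Σ(ρt)_1 = 90.7325; Σ(ρt)_2 = 31.17963 (in km·g/cm³).
e = (32.9 − 13.4) − (90.7325 − 31.17963) / 3.348 = 1.71 km.

1.71 km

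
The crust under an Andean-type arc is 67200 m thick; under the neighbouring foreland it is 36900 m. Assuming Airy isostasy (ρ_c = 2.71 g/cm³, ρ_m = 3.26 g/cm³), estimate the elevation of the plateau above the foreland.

5110 m

Excess crust Δ = 67200 m − 36900 m = 30300 m, split between elevation h and root r with h + r = Δ.
Airy balance ρ_c h = (ρ_m − ρ_c) r gives r = h ρ_c/(ρ_m − ρ_c), so h (1 + ρ_c/(ρ_m − ρ_c)) = Δ, i.e. h = Δ (ρ_m − ρ_c)/ρ_m.
h = 30300 m × 0.55/3.26 = 5110 m.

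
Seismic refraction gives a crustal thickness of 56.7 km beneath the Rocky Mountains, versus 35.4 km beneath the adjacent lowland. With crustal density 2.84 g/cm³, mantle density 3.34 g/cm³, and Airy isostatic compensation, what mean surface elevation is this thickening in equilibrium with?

3.19 km

Excess crust Δ = 56.7 km − 35.4 km = 21.3 km, split between elevation h and root r with h + r = Δ.
Airy balance ρ_c h = (ρ_m − ρ_c) r gives r = h ρ_c/(ρ_m − ρ_c), so h (1 + ρ_c/(ρ_m − ρ_c)) = Δ, i.e. h = Δ (ρ_m − ρ_c)/ρ_m.
h = 21.3 km × 0.5/3.34 = 3.19 km.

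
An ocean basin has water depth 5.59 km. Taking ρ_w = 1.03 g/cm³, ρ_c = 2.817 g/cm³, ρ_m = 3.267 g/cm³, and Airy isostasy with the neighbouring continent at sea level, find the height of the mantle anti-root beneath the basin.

In Airy isostatic equilibrium: replacing crust with seawater at the top is compensated by replacing crust with mantle at the base: d (ρ_c − ρ_w) = a (ρ_m − ρ_c).
a = d (ρ_c − ρ_w)/(ρ_m − ρ_c) = 5.59 km × 1.787/0.45 = 22.2 km.

22.2 km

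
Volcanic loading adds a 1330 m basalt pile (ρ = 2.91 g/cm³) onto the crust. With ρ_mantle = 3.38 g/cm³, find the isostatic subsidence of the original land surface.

1150 m

Subaerial loading: s = t ρ_load / ρ_m.
s = 1330 m × 2.91/3.38 = 1150 m.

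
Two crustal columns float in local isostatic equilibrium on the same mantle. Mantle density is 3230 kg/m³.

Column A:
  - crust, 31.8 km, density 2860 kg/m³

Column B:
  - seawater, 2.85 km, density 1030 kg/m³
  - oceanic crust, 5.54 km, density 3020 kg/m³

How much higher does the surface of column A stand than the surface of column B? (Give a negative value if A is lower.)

1.34 km

For any compensation level in the mantle, the mantle terms cancel and isostasy reduces to e = (Σt_A − Σt_B) − (Σ(ρt)_A − Σ(ρt)_B) / ρ_m.
Σt_A = 31.8 km; Σt_B = 8.39 km; Σ(ρt)_A = 90948; Σ(ρt)_B = 19666.3 (in km·kg/m³).
e = (31.8 − 8.39) − (90948 − 19666.3) / 3230 = 1.34 km.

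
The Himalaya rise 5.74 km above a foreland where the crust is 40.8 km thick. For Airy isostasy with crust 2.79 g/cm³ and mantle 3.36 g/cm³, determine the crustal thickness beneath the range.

Root depth r = h ρ_c / (ρ_m − ρ_c) = 5.74 km × 2.79 / 0.57 = 28.1 km.
Total thickness = T + h + r = 40.8 km + 5.74 km + 28.1 km = 74.6 km.

74.6 km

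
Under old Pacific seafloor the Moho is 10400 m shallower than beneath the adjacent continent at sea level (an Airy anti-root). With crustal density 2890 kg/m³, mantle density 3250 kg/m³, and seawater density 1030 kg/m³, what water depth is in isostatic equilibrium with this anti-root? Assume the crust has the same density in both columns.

2010 m

Replacing a thickness d of crust by seawater at the top must be balanced by replacing crust with mantle at the base: d (ρ_c − ρ_w) = a (ρ_m − ρ_c).
d = a (ρ_m − ρ_c)/(ρ_c − ρ_w) = 10400 m × 360/1860 = 2010 m.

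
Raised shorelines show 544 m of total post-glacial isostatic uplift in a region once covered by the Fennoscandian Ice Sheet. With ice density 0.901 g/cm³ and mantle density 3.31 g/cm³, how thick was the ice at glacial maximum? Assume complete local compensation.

u = t ρ_ice/ρ_m → t = u ρ_m/ρ_ice = 544 m × 3.31/0.901 = 2000 m.

2000 m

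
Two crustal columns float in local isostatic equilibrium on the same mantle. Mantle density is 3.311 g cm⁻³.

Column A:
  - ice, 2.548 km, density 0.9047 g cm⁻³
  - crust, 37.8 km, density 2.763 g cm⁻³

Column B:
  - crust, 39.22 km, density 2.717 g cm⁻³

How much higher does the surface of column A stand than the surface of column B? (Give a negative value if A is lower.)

1.07 km

For any compensation level in the mantle, the mantle terms cancel and isostasy reduces to e = (Σt_A − Σt_B) − (Σ(ρt)_A − Σ(ρt)_B) / ρ_m.
Σt_A = 40.348 km; Σt_B = 39.22 km; Σ(ρt)_A = 106.746576; Σ(ρt)_B = 106.56074 (in km·g cm⁻³).
e = (40.348 − 39.22) − (106.746576 − 106.56074) / 3.311 = 1.07 km.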